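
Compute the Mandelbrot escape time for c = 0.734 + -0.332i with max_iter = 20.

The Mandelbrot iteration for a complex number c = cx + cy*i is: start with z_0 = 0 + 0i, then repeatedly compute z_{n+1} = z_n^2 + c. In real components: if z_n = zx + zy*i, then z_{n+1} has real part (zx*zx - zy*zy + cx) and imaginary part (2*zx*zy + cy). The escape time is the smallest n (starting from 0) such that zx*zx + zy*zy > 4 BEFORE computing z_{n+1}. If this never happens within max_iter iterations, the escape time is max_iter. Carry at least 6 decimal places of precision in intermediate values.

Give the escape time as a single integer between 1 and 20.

Answer: 3

Derivation:
z_0 = 0 + 0i, c = 0.7340 + -0.3320i
Iter 1: z = 0.7340 + -0.3320i, |z|^2 = 0.6490
Iter 2: z = 1.1625 + -0.8194i, |z|^2 = 2.0229
Iter 3: z = 1.4141 + -2.2371i, |z|^2 = 7.0043
Escaped at iteration 3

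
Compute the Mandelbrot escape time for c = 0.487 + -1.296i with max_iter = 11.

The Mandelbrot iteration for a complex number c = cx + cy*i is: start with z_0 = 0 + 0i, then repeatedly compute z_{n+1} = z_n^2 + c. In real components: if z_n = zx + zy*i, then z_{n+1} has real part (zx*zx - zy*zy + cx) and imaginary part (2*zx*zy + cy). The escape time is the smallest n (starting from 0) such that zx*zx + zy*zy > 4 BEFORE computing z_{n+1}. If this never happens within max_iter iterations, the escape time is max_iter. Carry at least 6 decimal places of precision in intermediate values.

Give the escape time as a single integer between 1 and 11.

Answer: 2

Derivation:
z_0 = 0 + 0i, c = 0.4870 + -1.2960i
Iter 1: z = 0.4870 + -1.2960i, |z|^2 = 1.9168
Iter 2: z = -0.9554 + -2.5583i, |z|^2 = 7.4578
Escaped at iteration 2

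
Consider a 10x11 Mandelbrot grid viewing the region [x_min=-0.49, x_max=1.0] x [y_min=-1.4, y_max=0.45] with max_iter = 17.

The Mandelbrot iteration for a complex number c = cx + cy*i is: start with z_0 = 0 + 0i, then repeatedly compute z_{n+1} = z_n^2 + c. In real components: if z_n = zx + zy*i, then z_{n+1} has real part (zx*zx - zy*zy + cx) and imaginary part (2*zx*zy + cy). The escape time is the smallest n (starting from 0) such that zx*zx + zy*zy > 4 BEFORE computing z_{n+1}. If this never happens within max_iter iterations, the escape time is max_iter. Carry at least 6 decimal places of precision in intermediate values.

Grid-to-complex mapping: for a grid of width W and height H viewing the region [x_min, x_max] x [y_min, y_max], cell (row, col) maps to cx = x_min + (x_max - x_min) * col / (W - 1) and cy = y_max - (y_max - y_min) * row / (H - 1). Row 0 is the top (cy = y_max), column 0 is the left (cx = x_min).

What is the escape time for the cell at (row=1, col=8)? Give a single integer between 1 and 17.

z_0 = 0 + 0i, c = 0.8344 + 0.2650i
Iter 1: z = 0.8344 + 0.2650i, |z|^2 = 0.7665
Iter 2: z = 1.4605 + 0.7073i, |z|^2 = 2.6333
Iter 3: z = 2.4673 + 2.3309i, |z|^2 = 11.5210
Escaped at iteration 3

Answer: 3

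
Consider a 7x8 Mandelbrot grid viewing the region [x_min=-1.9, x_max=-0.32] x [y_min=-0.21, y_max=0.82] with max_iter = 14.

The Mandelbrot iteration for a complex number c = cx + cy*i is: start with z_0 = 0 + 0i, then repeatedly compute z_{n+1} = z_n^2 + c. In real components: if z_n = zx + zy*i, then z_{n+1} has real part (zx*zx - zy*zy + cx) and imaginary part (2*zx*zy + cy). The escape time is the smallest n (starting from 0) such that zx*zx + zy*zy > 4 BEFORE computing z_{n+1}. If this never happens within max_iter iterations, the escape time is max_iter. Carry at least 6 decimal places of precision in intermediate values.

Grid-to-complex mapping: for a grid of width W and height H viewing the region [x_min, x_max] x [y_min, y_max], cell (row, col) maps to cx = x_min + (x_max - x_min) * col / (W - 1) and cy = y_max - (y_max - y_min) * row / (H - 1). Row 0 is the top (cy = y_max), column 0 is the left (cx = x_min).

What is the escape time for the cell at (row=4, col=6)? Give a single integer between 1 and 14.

z_0 = 0 + 0i, c = -0.3200 + 0.2314i
Iter 1: z = -0.3200 + 0.2314i, |z|^2 = 0.1560
Iter 2: z = -0.2712 + 0.0833i, |z|^2 = 0.0805
Iter 3: z = -0.2534 + 0.1862i, |z|^2 = 0.0989
Iter 4: z = -0.2905 + 0.1370i, |z|^2 = 0.1032
Iter 5: z = -0.2544 + 0.1518i, |z|^2 = 0.0878
Iter 6: z = -0.2783 + 0.1542i, |z|^2 = 0.1012
Iter 7: z = -0.2663 + 0.1456i, |z|^2 = 0.0921
Iter 8: z = -0.2703 + 0.1539i, |z|^2 = 0.0967
Iter 9: z = -0.2706 + 0.1482i, |z|^2 = 0.0952
Iter 10: z = -0.2687 + 0.1512i, |z|^2 = 0.0951
Iter 11: z = -0.2706 + 0.1502i, |z|^2 = 0.0958
Iter 12: z = -0.2693 + 0.1501i, |z|^2 = 0.0951
Iter 13: z = -0.2700 + 0.1506i, |z|^2 = 0.0956

Answer: 14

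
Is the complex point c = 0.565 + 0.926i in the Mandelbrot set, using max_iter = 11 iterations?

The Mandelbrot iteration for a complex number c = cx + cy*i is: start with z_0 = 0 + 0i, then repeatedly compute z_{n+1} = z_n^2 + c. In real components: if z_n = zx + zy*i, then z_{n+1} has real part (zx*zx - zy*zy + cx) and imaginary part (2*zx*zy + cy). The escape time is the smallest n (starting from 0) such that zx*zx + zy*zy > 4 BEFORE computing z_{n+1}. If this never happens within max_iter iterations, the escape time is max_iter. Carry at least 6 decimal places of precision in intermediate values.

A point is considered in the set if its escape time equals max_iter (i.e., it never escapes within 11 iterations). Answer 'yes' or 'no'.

z_0 = 0 + 0i, c = 0.5650 + 0.9260i
Iter 1: z = 0.5650 + 0.9260i, |z|^2 = 1.1767
Iter 2: z = 0.0267 + 1.9724i, |z|^2 = 3.8910
Iter 3: z = -3.3246 + 1.0315i, |z|^2 = 12.1168
Escaped at iteration 3

Answer: no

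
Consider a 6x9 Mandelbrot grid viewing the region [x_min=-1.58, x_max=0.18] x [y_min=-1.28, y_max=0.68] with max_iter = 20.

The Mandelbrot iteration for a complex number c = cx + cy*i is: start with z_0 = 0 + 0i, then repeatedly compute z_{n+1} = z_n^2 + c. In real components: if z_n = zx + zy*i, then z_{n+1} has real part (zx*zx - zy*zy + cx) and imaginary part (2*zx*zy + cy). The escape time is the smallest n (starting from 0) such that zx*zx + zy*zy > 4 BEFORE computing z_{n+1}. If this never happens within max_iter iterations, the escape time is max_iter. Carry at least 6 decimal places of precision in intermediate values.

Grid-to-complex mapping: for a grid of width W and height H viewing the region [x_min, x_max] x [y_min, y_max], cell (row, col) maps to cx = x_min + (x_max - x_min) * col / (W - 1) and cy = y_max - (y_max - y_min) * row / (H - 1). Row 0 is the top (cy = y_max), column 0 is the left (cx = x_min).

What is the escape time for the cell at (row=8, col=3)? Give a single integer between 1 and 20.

Answer: 3

Derivation:
z_0 = 0 + 0i, c = -0.5240 + -1.2800i
Iter 1: z = -0.5240 + -1.2800i, |z|^2 = 1.9130
Iter 2: z = -1.8878 + 0.0614i, |z|^2 = 3.5677
Iter 3: z = 3.0361 + -1.5120i, |z|^2 = 11.5040
Escaped at iteration 3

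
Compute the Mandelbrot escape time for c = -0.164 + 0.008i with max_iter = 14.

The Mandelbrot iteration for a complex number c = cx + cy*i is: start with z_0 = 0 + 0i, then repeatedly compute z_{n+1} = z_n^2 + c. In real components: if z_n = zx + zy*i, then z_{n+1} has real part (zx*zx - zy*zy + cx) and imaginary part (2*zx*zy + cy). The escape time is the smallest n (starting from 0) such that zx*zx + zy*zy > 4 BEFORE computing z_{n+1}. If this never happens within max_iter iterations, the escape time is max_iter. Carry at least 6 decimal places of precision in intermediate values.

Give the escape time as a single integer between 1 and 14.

Answer: 14

Derivation:
z_0 = 0 + 0i, c = -0.1640 + 0.0080i
Iter 1: z = -0.1640 + 0.0080i, |z|^2 = 0.0270
Iter 2: z = -0.1372 + 0.0054i, |z|^2 = 0.0188
Iter 3: z = -0.1452 + 0.0065i, |z|^2 = 0.0211
Iter 4: z = -0.1430 + 0.0061i, |z|^2 = 0.0205
Iter 5: z = -0.1436 + 0.0063i, |z|^2 = 0.0207
Iter 6: z = -0.1434 + 0.0062i, |z|^2 = 0.0206
Iter 7: z = -0.1435 + 0.0062i, |z|^2 = 0.0206
Iter 8: z = -0.1435 + 0.0062i, |z|^2 = 0.0206
Iter 9: z = -0.1435 + 0.0062i, |z|^2 = 0.0206
Iter 10: z = -0.1435 + 0.0062i, |z|^2 = 0.0206
Iter 11: z = -0.1435 + 0.0062i, |z|^2 = 0.0206
Iter 12: z = -0.1435 + 0.0062i, |z|^2 = 0.0206
Iter 13: z = -0.1435 + 0.0062i, |z|^2 = 0.0206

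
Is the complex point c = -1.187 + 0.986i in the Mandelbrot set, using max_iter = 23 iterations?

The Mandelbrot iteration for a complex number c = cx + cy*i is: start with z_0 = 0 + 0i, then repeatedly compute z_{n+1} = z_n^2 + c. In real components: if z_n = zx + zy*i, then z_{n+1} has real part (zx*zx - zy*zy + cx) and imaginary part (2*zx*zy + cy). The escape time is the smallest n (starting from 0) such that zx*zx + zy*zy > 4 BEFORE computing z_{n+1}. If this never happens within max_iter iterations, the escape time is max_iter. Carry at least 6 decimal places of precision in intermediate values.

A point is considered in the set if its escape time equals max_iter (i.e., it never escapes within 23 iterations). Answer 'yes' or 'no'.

Answer: no

Derivation:
z_0 = 0 + 0i, c = -1.1870 + 0.9860i
Iter 1: z = -1.1870 + 0.9860i, |z|^2 = 2.3812
Iter 2: z = -0.7502 + -1.3548i, |z|^2 = 2.3982
Iter 3: z = -2.4595 + 3.0188i, |z|^2 = 15.1623
Escaped at iteration 3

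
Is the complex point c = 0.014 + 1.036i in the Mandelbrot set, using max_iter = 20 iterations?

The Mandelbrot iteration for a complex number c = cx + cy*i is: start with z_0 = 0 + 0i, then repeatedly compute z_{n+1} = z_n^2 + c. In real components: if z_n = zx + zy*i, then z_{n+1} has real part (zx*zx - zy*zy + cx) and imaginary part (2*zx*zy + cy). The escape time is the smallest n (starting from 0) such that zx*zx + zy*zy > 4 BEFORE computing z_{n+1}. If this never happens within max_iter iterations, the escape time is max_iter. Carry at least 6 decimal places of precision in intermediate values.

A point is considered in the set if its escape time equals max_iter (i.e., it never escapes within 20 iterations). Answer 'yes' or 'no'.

z_0 = 0 + 0i, c = 0.0140 + 1.0360i
Iter 1: z = 0.0140 + 1.0360i, |z|^2 = 1.0735
Iter 2: z = -1.0591 + 1.0650i, |z|^2 = 2.2559
Iter 3: z = 0.0015 + -1.2199i, |z|^2 = 1.4882
Iter 4: z = -1.4742 + 1.0325i, |z|^2 = 3.2391
Iter 5: z = 1.1212 + -2.0080i, |z|^2 = 5.2891
Escaped at iteration 5

Answer: no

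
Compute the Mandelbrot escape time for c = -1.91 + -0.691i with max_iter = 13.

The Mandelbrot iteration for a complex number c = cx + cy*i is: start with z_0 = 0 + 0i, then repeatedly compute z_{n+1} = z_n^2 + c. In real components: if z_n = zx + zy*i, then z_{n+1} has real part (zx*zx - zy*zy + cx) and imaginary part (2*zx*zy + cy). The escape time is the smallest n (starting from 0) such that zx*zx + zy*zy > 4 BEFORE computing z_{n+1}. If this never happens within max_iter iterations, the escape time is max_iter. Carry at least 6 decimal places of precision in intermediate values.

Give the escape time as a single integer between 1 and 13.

Answer: 1

Derivation:
z_0 = 0 + 0i, c = -1.9100 + -0.6910i
Iter 1: z = -1.9100 + -0.6910i, |z|^2 = 4.1256
Escaped at iteration 1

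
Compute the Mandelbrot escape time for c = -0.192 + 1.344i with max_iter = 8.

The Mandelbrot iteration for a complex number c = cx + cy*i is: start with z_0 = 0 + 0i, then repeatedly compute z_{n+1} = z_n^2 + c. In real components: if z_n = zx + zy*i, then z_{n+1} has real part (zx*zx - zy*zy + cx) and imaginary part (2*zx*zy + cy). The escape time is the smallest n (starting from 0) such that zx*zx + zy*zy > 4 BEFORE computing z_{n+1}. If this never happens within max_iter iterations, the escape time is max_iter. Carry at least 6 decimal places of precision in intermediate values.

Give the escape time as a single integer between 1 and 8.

z_0 = 0 + 0i, c = -0.1920 + 1.3440i
Iter 1: z = -0.1920 + 1.3440i, |z|^2 = 1.8432
Iter 2: z = -1.9615 + 0.8279i, |z|^2 = 4.5328
Escaped at iteration 2

Answer: 2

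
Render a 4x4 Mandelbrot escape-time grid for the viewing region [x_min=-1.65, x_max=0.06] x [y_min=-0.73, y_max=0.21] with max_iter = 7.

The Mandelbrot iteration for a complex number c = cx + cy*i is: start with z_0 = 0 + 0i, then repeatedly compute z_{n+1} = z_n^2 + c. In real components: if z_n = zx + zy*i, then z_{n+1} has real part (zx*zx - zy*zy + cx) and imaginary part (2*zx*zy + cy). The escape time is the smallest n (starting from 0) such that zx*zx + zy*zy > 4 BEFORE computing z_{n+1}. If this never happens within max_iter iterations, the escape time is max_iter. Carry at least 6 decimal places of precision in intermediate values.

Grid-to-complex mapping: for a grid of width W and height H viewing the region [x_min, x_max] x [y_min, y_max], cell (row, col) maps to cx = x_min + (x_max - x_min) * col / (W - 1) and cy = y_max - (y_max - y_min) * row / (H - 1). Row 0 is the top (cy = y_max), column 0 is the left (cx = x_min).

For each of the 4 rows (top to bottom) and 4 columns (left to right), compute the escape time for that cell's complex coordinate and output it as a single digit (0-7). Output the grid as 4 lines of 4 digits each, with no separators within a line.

Answer: 4777
6777
3677
3367

Derivation:
(row=0, col=0): c = -1.6500 + 0.2100i → escape time 4
(row=0, col=1): c = -1.0800 + 0.2100i → escape time 7
(row=0, col=2): c = -0.5100 + 0.2100i → escape time 7
(row=0, col=3): c = 0.0600 + 0.2100i → escape time 7
(row=1, col=0): c = -1.6500 + -0.1033i → escape time 6
(row=1, col=1): c = -1.0800 + -0.1033i → escape time 7
(row=1, col=2): c = -0.5100 + -0.1033i → escape time 7
(row=1, col=3): c = 0.0600 + -0.1033i → escape time 7
(row=2, col=0): c = -1.6500 + -0.4167i → escape time 3
(row=2, col=1): c = -1.0800 + -0.4167i → escape time 6
(row=2, col=2): c = -0.5100 + -0.4167i → escape time 7
(row=2, col=3): c = 0.0600 + -0.4167i → escape time 7
(row=3, col=0): c = -1.6500 + -0.7300i → escape time 3
(row=3, col=1): c = -1.0800 + -0.7300i → escape time 3
(row=3, col=2): c = -0.5100 + -0.7300i → escape time 6
(row=3, col=3): c = 0.0600 + -0.7300i → escape time 7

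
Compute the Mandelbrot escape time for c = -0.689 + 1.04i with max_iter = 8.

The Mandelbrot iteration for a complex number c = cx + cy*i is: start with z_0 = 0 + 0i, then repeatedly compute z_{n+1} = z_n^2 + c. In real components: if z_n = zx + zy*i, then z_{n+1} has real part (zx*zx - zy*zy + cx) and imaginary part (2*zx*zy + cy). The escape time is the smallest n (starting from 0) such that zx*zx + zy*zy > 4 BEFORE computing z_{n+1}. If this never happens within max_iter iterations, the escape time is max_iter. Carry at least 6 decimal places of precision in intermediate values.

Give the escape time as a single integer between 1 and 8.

Answer: 3

Derivation:
z_0 = 0 + 0i, c = -0.6890 + 1.0400i
Iter 1: z = -0.6890 + 1.0400i, |z|^2 = 1.5563
Iter 2: z = -1.2959 + -0.3931i, |z|^2 = 1.8338
Iter 3: z = 0.8358 + 2.0589i, |z|^2 = 4.9374
Escaped at iteration 3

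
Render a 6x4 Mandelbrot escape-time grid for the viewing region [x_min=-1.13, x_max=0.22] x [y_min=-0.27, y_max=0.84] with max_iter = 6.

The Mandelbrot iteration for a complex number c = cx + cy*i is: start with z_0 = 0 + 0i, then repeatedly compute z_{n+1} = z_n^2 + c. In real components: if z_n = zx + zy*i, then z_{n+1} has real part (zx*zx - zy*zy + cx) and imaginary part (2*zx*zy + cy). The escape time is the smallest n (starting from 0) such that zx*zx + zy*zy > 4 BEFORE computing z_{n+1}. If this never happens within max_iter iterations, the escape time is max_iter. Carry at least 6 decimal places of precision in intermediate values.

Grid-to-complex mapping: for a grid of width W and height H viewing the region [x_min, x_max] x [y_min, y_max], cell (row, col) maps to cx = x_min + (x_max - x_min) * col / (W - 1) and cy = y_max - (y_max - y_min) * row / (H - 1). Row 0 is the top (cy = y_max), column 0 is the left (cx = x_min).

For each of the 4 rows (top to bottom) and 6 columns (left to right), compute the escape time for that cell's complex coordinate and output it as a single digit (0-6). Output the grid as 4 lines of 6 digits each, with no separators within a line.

Answer: 344665
566666
666666
666666

Derivation:
(row=0, col=0): c = -1.1300 + 0.8400i → escape time 3
(row=0, col=1): c = -0.8600 + 0.8400i → escape time 4
(row=0, col=2): c = -0.5900 + 0.8400i → escape time 4
(row=0, col=3): c = -0.3200 + 0.8400i → escape time 6
(row=0, col=4): c = -0.0500 + 0.8400i → escape time 6
(row=0, col=5): c = 0.2200 + 0.8400i → escape time 5
(row=1, col=0): c = -1.1300 + 0.4700i → escape time 5
(row=1, col=1): c = -0.8600 + 0.4700i → escape time 6
(row=1, col=2): c = -0.5900 + 0.4700i → escape time 6
(row=1, col=3): c = -0.3200 + 0.4700i → escape time 6
(row=1, col=4): c = -0.0500 + 0.4700i → escape time 6
(row=1, col=5): c = 0.2200 + 0.4700i → escape time 6
(row=2, col=0): c = -1.1300 + 0.1000i → escape time 6
(row=2, col=1): c = -0.8600 + 0.1000i → escape time 6
(row=2, col=2): c = -0.5900 + 0.1000i → escape time 6
(row=2, col=3): c = -0.3200 + 0.1000i → escape time 6
(row=2, col=4): c = -0.0500 + 0.1000i → escape time 6
(row=2, col=5): c = 0.2200 + 0.1000i → escape time 6
(row=3, col=0): c = -1.1300 + -0.2700i → escape time 6
(row=3, col=1): c = -0.8600 + -0.2700i → escape time 6
(row=3, col=2): c = -0.5900 + -0.2700i → escape time 6
(row=3, col=3): c = -0.3200 + -0.2700i → escape time 6
(row=3, col=4): c = -0.0500 + -0.2700i → escape time 6
(row=3, col=5): c = 0.2200 + -0.2700i → escape time 6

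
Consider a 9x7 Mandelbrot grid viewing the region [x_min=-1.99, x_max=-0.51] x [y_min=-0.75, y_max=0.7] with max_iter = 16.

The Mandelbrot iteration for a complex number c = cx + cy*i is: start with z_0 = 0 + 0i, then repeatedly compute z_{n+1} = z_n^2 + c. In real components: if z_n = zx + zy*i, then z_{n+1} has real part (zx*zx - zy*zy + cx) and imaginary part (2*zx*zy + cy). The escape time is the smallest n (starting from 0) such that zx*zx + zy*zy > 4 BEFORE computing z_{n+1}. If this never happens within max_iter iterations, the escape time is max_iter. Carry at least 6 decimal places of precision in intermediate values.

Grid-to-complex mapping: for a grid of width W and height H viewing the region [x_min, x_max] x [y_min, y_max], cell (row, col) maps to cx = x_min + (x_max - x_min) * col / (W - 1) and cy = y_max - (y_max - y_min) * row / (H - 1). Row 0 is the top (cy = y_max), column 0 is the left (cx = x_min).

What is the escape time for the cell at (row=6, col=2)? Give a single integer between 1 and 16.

Answer: 3

Derivation:
z_0 = 0 + 0i, c = -1.6200 + -0.7500i
Iter 1: z = -1.6200 + -0.7500i, |z|^2 = 3.1869
Iter 2: z = 0.4419 + 1.6800i, |z|^2 = 3.0177
Iter 3: z = -4.2471 + 0.7348i, |z|^2 = 18.5780
Escaped at iteration 3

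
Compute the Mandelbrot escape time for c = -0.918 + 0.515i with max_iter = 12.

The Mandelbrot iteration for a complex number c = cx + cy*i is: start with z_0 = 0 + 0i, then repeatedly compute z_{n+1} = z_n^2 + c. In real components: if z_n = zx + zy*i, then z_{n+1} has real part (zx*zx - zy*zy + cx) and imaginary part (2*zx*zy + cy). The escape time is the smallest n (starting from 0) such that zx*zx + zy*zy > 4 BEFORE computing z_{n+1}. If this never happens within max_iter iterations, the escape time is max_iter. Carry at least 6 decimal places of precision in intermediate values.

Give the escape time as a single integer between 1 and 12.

z_0 = 0 + 0i, c = -0.9180 + 0.5150i
Iter 1: z = -0.9180 + 0.5150i, |z|^2 = 1.1079
Iter 2: z = -0.3405 + -0.4305i, |z|^2 = 0.3013
Iter 3: z = -0.9874 + 0.8082i, |z|^2 = 1.6282
Iter 4: z = -0.5962 + -1.0811i, |z|^2 = 1.5241
Iter 5: z = -1.7313 + 1.8040i, |z|^2 = 6.2518
Escaped at iteration 5

Answer: 5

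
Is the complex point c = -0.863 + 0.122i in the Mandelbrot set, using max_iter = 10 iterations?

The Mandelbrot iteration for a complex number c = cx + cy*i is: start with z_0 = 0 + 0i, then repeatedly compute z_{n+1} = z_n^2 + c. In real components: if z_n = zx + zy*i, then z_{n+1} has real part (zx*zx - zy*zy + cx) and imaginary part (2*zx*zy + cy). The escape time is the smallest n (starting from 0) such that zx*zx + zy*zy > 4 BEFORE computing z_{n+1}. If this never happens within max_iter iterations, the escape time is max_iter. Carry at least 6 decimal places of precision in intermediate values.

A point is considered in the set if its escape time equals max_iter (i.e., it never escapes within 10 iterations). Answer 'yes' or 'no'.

Answer: yes

Derivation:
z_0 = 0 + 0i, c = -0.8630 + 0.1220i
Iter 1: z = -0.8630 + 0.1220i, |z|^2 = 0.7597
Iter 2: z = -0.1331 + -0.0886i, |z|^2 = 0.0256
Iter 3: z = -0.8531 + 0.1456i, |z|^2 = 0.7490
Iter 4: z = -0.1564 + -0.1264i, |z|^2 = 0.0404
Iter 5: z = -0.8545 + 0.1615i, |z|^2 = 0.7563
Iter 6: z = -0.1589 + -0.1541i, |z|^2 = 0.0490
Iter 7: z = -0.8615 + 0.1710i, |z|^2 = 0.7714
Iter 8: z = -0.1501 + -0.1726i, |z|^2 = 0.0523
Iter 9: z = -0.8703 + 0.1738i, |z|^2 = 0.7875
Did not escape in 10 iterations → in set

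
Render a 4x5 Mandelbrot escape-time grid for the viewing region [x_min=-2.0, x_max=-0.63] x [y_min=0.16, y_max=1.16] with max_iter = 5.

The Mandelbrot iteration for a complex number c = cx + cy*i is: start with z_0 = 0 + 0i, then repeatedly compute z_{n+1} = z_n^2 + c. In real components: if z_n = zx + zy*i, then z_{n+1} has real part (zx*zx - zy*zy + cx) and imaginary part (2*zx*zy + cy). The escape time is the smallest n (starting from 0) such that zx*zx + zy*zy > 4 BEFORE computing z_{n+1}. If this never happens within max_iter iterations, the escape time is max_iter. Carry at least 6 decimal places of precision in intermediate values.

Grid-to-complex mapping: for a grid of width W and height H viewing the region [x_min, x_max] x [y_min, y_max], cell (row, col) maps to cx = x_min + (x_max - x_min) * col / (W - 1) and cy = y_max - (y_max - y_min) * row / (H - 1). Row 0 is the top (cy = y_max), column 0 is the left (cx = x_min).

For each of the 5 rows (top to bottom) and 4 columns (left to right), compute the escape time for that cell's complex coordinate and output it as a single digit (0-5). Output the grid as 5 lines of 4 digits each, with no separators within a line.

(row=0, col=0): c = -2.0000 + 1.1600i → escape time 1
(row=0, col=1): c = -1.5433 + 1.1600i → escape time 2
(row=0, col=2): c = -1.0867 + 1.1600i → escape time 3
(row=0, col=3): c = -0.6300 + 1.1600i → escape time 3
(row=1, col=0): c = -2.0000 + 0.9100i → escape time 1
(row=1, col=1): c = -1.5433 + 0.9100i → escape time 3
(row=1, col=2): c = -1.0867 + 0.9100i → escape time 3
(row=1, col=3): c = -0.6300 + 0.9100i → escape time 4
(row=2, col=0): c = -2.0000 + 0.6600i → escape time 1
(row=2, col=1): c = -1.5433 + 0.6600i → escape time 3
(row=2, col=2): c = -1.0867 + 0.6600i → escape time 4
(row=2, col=3): c = -0.6300 + 0.6600i → escape time 5
(row=3, col=0): c = -2.0000 + 0.4100i → escape time 1
(row=3, col=1): c = -1.5433 + 0.4100i → escape time 4
(row=3, col=2): c = -1.0867 + 0.4100i → escape time 5
(row=3, col=3): c = -0.6300 + 0.4100i → escape time 5
(row=4, col=0): c = -2.0000 + 0.1600i → escape time 1
(row=4, col=1): c = -1.5433 + 0.1600i → escape time 5
(row=4, col=2): c = -1.0867 + 0.1600i → escape time 5
(row=4, col=3): c = -0.6300 + 0.1600i → escape time 5

Answer: 1233
1334
1345
1455
1555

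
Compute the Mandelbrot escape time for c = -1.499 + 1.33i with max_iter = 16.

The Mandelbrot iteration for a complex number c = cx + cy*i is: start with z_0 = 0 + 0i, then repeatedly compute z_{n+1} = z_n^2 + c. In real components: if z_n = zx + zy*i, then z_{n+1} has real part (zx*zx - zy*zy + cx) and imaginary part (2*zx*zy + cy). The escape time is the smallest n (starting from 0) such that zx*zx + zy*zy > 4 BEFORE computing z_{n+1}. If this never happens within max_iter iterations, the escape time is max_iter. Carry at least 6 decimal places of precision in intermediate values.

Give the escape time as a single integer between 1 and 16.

z_0 = 0 + 0i, c = -1.4990 + 1.3300i
Iter 1: z = -1.4990 + 1.3300i, |z|^2 = 4.0159
Escaped at iteration 1

Answer: 1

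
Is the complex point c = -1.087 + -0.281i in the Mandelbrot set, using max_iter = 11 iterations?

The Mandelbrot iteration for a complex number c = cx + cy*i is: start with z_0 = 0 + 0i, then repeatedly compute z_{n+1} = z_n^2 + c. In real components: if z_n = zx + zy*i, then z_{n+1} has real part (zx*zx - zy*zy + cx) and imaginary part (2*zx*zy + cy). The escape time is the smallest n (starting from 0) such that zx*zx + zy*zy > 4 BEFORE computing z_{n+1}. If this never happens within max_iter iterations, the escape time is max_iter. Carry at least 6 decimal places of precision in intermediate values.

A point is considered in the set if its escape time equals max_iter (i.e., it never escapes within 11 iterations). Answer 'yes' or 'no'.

Answer: yes

Derivation:
z_0 = 0 + 0i, c = -1.0870 + -0.2810i
Iter 1: z = -1.0870 + -0.2810i, |z|^2 = 1.2605
Iter 2: z = 0.0156 + 0.3299i, |z|^2 = 0.1091
Iter 3: z = -1.1956 + -0.2707i, |z|^2 = 1.5027
Iter 4: z = 0.2691 + 0.3663i, |z|^2 = 0.2066
Iter 5: z = -1.1487 + -0.0838i, |z|^2 = 1.3266
Iter 6: z = 0.2256 + -0.0884i, |z|^2 = 0.0587
Iter 7: z = -1.0439 + -0.3209i, |z|^2 = 1.1928
Iter 8: z = -0.1002 + 0.3890i, |z|^2 = 0.1613
Iter 9: z = -1.2283 + -0.3589i, |z|^2 = 1.6375
Iter 10: z = 0.2928 + 0.6007i, |z|^2 = 0.4466
Did not escape in 11 iterations → in set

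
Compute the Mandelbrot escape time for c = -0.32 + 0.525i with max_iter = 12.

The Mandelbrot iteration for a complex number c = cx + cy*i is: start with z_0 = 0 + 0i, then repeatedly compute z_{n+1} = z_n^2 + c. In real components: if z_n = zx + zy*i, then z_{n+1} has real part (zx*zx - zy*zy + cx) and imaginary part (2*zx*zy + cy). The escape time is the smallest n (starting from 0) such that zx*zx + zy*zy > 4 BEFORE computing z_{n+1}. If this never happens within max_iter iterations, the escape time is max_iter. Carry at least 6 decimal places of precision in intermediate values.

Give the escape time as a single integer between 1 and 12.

Answer: 12

Derivation:
z_0 = 0 + 0i, c = -0.3200 + 0.5250i
Iter 1: z = -0.3200 + 0.5250i, |z|^2 = 0.3780
Iter 2: z = -0.4932 + 0.1890i, |z|^2 = 0.2790
Iter 3: z = -0.1125 + 0.3386i, |z|^2 = 0.1273
Iter 4: z = -0.4220 + 0.4489i, |z|^2 = 0.3795
Iter 5: z = -0.3434 + 0.1462i, |z|^2 = 0.1393
Iter 6: z = -0.2234 + 0.4246i, |z|^2 = 0.2302
Iter 7: z = -0.4504 + 0.3353i, |z|^2 = 0.3152
Iter 8: z = -0.2296 + 0.2230i, |z|^2 = 0.1024
Iter 9: z = -0.3170 + 0.4226i, |z|^2 = 0.2791
Iter 10: z = -0.3981 + 0.2570i, |z|^2 = 0.2245
Iter 11: z = -0.2276 + 0.3204i, |z|^2 = 0.1544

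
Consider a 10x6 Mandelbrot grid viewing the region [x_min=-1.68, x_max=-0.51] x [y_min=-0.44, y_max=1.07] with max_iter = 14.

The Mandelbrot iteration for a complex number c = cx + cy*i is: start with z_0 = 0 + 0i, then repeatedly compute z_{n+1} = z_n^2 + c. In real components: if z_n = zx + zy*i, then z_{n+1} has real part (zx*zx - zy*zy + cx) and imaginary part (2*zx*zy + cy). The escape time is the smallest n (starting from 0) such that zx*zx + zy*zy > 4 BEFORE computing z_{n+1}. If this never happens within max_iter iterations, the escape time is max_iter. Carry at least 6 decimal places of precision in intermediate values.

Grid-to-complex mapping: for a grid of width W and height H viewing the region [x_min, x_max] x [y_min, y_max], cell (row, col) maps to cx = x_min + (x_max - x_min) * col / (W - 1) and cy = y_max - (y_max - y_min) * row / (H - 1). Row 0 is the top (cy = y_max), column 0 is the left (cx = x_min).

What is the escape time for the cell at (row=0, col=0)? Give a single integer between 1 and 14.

z_0 = 0 + 0i, c = -1.6800 + 1.0700i
Iter 1: z = -1.6800 + 1.0700i, |z|^2 = 3.9673
Iter 2: z = -0.0025 + -2.5252i, |z|^2 = 6.3766
Escaped at iteration 2

Answer: 2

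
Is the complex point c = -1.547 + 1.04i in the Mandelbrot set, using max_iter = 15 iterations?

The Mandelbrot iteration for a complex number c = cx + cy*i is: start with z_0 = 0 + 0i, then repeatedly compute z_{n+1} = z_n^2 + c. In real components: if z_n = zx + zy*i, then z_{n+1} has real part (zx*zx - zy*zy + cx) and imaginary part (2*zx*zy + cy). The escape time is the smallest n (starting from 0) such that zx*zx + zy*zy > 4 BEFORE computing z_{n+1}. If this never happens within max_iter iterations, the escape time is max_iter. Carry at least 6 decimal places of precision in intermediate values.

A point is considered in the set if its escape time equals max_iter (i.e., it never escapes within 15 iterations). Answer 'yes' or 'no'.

z_0 = 0 + 0i, c = -1.5470 + 1.0400i
Iter 1: z = -1.5470 + 1.0400i, |z|^2 = 3.4748
Iter 2: z = -0.2354 + -2.1778i, |z|^2 = 4.7980
Escaped at iteration 2

Answer: no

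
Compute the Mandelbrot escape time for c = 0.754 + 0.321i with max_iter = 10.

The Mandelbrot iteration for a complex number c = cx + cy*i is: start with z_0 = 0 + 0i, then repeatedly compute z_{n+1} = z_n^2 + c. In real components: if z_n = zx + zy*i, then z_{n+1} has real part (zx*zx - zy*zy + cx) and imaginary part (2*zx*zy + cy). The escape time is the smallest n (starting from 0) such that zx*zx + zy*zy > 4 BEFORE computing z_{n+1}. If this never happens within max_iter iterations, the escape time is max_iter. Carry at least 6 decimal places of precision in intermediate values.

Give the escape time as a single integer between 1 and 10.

z_0 = 0 + 0i, c = 0.7540 + 0.3210i
Iter 1: z = 0.7540 + 0.3210i, |z|^2 = 0.6716
Iter 2: z = 1.2195 + 0.8051i, |z|^2 = 2.1353
Iter 3: z = 1.5930 + 2.2845i, |z|^2 = 7.7566
Escaped at iteration 3

Answer: 3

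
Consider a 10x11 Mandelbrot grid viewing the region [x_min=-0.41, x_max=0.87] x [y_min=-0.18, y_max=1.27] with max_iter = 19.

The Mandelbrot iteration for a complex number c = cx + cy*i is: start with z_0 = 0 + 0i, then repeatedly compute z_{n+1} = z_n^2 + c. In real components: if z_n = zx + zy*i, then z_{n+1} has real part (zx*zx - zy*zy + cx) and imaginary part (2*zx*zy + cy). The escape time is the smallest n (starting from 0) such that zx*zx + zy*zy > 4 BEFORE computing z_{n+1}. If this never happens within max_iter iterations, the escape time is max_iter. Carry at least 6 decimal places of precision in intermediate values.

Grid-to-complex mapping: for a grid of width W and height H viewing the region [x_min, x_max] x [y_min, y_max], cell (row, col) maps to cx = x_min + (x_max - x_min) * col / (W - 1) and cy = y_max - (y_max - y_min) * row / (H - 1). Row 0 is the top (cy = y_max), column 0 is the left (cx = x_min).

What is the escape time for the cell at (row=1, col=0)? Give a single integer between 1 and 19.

Answer: 4

Derivation:
z_0 = 0 + 0i, c = -0.4100 + 1.1250i
Iter 1: z = -0.4100 + 1.1250i, |z|^2 = 1.4337
Iter 2: z = -1.5075 + 0.2025i, |z|^2 = 2.3136
Iter 3: z = 1.8216 + 0.5145i, |z|^2 = 3.5830
Iter 4: z = 2.6437 + 2.9993i, |z|^2 = 15.9846
Escaped at iteration 4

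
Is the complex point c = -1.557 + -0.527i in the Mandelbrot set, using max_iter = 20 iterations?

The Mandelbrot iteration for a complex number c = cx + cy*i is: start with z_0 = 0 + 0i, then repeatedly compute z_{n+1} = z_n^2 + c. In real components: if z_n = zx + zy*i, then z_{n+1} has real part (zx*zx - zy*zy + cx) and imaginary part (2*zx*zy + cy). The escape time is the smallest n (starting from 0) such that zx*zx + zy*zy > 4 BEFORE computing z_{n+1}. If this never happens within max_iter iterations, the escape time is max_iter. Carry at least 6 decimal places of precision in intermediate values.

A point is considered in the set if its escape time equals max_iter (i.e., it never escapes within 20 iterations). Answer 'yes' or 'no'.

Answer: no

Derivation:
z_0 = 0 + 0i, c = -1.5570 + -0.5270i
Iter 1: z = -1.5570 + -0.5270i, |z|^2 = 2.7020
Iter 2: z = 0.5895 + 1.1141i, |z|^2 = 1.5887
Iter 3: z = -2.4506 + 0.7865i, |z|^2 = 6.6243
Escaped at iteration 3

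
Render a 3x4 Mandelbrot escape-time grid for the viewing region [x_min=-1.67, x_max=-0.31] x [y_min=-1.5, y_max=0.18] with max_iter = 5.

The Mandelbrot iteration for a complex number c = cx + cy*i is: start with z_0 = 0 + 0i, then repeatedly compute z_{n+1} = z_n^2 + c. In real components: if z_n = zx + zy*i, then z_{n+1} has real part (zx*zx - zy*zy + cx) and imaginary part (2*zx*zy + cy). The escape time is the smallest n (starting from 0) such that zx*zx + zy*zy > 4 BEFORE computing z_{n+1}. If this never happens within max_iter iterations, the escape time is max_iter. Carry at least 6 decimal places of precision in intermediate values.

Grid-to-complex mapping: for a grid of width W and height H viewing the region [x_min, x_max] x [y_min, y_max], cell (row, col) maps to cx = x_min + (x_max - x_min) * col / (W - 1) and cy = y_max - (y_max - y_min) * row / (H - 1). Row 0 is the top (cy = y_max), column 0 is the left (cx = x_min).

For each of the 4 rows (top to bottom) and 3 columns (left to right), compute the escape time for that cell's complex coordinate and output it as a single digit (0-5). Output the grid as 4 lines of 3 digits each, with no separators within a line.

Answer: 455
355
235
122

Derivation:
(row=0, col=0): c = -1.6700 + 0.1800i → escape time 4
(row=0, col=1): c = -0.9900 + 0.1800i → escape time 5
(row=0, col=2): c = -0.3100 + 0.1800i → escape time 5
(row=1, col=0): c = -1.6700 + -0.3800i → escape time 3
(row=1, col=1): c = -0.9900 + -0.3800i → escape time 5
(row=1, col=2): c = -0.3100 + -0.3800i → escape time 5
(row=2, col=0): c = -1.6700 + -0.9400i → escape time 2
(row=2, col=1): c = -0.9900 + -0.9400i → escape time 3
(row=2, col=2): c = -0.3100 + -0.9400i → escape time 5
(row=3, col=0): c = -1.6700 + -1.5000i → escape time 1
(row=3, col=1): c = -0.9900 + -1.5000i → escape time 2
(row=3, col=2): c = -0.3100 + -1.5000i → escape time 2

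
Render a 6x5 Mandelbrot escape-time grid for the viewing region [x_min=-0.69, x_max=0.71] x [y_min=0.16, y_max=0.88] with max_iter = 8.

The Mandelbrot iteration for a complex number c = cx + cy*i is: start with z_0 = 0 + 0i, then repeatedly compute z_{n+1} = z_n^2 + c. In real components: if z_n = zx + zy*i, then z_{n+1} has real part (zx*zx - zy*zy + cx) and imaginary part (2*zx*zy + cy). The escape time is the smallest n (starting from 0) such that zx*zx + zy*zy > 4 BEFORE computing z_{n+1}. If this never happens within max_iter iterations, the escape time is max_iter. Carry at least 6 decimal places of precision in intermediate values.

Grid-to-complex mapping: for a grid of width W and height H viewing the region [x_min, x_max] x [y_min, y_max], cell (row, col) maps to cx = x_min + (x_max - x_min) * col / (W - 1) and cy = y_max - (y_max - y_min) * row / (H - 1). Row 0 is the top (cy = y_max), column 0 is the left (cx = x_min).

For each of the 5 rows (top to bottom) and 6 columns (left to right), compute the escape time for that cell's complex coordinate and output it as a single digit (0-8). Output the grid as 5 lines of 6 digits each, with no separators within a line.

Answer: 458532
588843
888863
888883
888883

Derivation:
(row=0, col=0): c = -0.6900 + 0.8800i → escape time 4
(row=0, col=1): c = -0.4100 + 0.8800i → escape time 5
(row=0, col=2): c = -0.1300 + 0.8800i → escape time 8
(row=0, col=3): c = 0.1500 + 0.8800i → escape time 5
(row=0, col=4): c = 0.4300 + 0.8800i → escape time 3
(row=0, col=5): c = 0.7100 + 0.8800i → escape time 2
(row=1, col=0): c = -0.6900 + 0.7000i → escape time 5
(row=1, col=1): c = -0.4100 + 0.7000i → escape time 8
(row=1, col=2): c = -0.1300 + 0.7000i → escape time 8
(row=1, col=3): c = 0.1500 + 0.7000i → escape time 8
(row=1, col=4): c = 0.4300 + 0.7000i → escape time 4
(row=1, col=5): c = 0.7100 + 0.7000i → escape time 3
(row=2, col=0): c = -0.6900 + 0.5200i → escape time 8
(row=2, col=1): c = -0.4100 + 0.5200i → escape time 8
(row=2, col=2): c = -0.1300 + 0.5200i → escape time 8
(row=2, col=3): c = 0.1500 + 0.5200i → escape time 8
(row=2, col=4): c = 0.4300 + 0.5200i → escape time 6
(row=2, col=5): c = 0.7100 + 0.5200i → escape time 3
(row=3, col=0): c = -0.6900 + 0.3400i → escape time 8
(row=3, col=1): c = -0.4100 + 0.3400i → escape time 8
(row=3, col=2): c = -0.1300 + 0.3400i → escape time 8
(row=3, col=3): c = 0.1500 + 0.3400i → escape time 8
(row=3, col=4): c = 0.4300 + 0.3400i → escape time 8
(row=3, col=5): c = 0.7100 + 0.3400i → escape time 3
(row=4, col=0): c = -0.6900 + 0.1600i → escape time 8
(row=4, col=1): c = -0.4100 + 0.1600i → escape time 8
(row=4, col=2): c = -0.1300 + 0.1600i → escape time 8
(row=4, col=3): c = 0.1500 + 0.1600i → escape time 8
(row=4, col=4): c = 0.4300 + 0.1600i → escape time 8
(row=4, col=5): c = 0.7100 + 0.1600i → escape time 3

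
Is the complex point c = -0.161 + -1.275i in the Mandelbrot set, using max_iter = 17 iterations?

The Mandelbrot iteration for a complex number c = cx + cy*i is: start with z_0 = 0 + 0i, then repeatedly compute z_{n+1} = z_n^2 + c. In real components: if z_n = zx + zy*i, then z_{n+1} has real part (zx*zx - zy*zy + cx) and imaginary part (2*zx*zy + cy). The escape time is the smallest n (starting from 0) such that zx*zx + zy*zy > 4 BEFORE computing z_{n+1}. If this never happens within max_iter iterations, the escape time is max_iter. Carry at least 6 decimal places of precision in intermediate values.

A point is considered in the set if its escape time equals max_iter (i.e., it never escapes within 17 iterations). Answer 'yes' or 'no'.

Answer: no

Derivation:
z_0 = 0 + 0i, c = -0.1610 + -1.2750i
Iter 1: z = -0.1610 + -1.2750i, |z|^2 = 1.6515
Iter 2: z = -1.7607 + -0.8644i, |z|^2 = 3.8474
Iter 3: z = 2.1918 + 1.7691i, |z|^2 = 7.9337
Escaped at iteration 3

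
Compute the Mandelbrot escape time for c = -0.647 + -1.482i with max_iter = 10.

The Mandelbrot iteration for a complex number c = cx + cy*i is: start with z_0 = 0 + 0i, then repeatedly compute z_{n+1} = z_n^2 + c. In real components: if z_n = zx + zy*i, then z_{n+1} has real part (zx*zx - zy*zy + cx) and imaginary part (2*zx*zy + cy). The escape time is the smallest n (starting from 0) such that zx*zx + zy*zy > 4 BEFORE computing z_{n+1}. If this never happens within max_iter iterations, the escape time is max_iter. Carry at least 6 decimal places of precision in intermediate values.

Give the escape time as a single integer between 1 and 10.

Answer: 2

Derivation:
z_0 = 0 + 0i, c = -0.6470 + -1.4820i
Iter 1: z = -0.6470 + -1.4820i, |z|^2 = 2.6149
Iter 2: z = -2.4247 + 0.4357i, |z|^2 = 6.0691
Escaped at iteration 2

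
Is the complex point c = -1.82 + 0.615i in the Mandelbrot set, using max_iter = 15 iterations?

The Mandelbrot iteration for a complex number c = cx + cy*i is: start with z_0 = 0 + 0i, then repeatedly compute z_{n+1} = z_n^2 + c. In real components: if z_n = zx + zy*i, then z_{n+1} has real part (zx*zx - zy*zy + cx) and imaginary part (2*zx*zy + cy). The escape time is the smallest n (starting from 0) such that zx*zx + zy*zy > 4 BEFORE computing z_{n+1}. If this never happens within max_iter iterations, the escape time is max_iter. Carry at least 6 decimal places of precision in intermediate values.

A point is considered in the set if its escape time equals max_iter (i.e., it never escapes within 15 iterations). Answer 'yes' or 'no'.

Answer: no

Derivation:
z_0 = 0 + 0i, c = -1.8200 + 0.6150i
Iter 1: z = -1.8200 + 0.6150i, |z|^2 = 3.6906
Iter 2: z = 1.1142 + -1.6236i, |z|^2 = 3.8775
Iter 3: z = -3.2147 + -3.0029i, |z|^2 = 19.3519
Escaped at iteration 3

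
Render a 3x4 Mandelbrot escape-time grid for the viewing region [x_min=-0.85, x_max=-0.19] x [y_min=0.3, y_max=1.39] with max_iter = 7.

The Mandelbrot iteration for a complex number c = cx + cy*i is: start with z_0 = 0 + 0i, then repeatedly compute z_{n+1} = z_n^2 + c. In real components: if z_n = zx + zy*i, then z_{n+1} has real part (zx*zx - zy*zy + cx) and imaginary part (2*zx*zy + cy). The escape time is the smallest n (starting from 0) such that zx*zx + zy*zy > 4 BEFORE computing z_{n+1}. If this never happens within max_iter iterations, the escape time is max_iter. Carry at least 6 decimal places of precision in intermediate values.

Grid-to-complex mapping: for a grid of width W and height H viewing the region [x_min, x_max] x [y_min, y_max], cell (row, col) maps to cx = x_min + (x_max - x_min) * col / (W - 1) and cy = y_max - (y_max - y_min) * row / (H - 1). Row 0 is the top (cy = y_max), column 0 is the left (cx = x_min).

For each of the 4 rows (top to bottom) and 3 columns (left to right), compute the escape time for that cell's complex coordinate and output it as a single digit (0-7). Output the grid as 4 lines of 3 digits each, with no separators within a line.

Answer: 222
347
477
777

Derivation:
(row=0, col=0): c = -0.8500 + 1.3900i → escape time 2
(row=0, col=1): c = -0.5200 + 1.3900i → escape time 2
(row=0, col=2): c = -0.1900 + 1.3900i → escape time 2
(row=1, col=0): c = -0.8500 + 1.0267i → escape time 3
(row=1, col=1): c = -0.5200 + 1.0267i → escape time 4
(row=1, col=2): c = -0.1900 + 1.0267i → escape time 7
(row=2, col=0): c = -0.8500 + 0.6633i → escape time 4
(row=2, col=1): c = -0.5200 + 0.6633i → escape time 7
(row=2, col=2): c = -0.1900 + 0.6633i → escape time 7
(row=3, col=0): c = -0.8500 + 0.3000i → escape time 7
(row=3, col=1): c = -0.5200 + 0.3000i → escape time 7
(row=3, col=2): c = -0.1900 + 0.3000i → escape time 7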